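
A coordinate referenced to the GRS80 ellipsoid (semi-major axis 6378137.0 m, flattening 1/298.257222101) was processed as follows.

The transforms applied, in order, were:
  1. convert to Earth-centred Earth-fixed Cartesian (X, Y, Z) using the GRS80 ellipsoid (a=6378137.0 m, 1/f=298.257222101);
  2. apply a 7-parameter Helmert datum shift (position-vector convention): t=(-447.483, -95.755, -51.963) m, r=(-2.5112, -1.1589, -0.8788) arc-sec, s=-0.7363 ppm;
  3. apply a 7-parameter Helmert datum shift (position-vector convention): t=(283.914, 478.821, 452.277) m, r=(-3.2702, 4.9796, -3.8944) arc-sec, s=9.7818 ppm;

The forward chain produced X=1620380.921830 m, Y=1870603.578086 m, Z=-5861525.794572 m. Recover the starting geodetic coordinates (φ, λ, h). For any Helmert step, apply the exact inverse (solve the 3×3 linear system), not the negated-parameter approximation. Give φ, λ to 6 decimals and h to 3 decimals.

φ=-67.248260°, λ=49.093015°, h=2835.045 m

start: X=1620380.9218, Y=1870603.5781, Z=-5861525.7946 m
→ Helmert⁻¹: X=1620187.3650, Y=1870229.9902, Z=-5861851.9659
→ Helmert⁻¹: X=1620595.1379, Y=1870405.3921, Z=-5861790.6527
→ geod (Bowring, a=6378137.000): φ=-67.24826000°, λ=49.09301500°, h=2835.0450 m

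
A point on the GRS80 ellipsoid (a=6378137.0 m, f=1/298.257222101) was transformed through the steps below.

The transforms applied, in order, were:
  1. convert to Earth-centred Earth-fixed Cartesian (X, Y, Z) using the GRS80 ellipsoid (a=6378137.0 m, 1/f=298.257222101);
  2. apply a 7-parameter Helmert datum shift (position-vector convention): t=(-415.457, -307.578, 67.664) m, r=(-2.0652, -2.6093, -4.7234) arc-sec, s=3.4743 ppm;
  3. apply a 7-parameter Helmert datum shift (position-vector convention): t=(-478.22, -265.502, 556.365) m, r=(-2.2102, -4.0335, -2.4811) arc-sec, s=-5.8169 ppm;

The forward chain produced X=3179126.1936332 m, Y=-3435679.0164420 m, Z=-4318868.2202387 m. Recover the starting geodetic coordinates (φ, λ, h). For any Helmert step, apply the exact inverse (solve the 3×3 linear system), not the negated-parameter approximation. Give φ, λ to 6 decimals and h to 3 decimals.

start: X=3179126.1936, Y=-3435679.0164, Z=-4318868.2202 m
→ Helmert⁻¹: X=3179579.7634, Y=-3435348.9663, Z=-4319548.6986
→ Helmert⁻¹: X=3180008.1857, Y=-3434913.3826, Z=-4319675.9745
→ geod (Bowring, a=6378137.000): φ=-42.89340800°, λ=-47.20679400°, h=1237.1320 m

φ=-42.893408°, λ=-47.206794°, h=1237.132 m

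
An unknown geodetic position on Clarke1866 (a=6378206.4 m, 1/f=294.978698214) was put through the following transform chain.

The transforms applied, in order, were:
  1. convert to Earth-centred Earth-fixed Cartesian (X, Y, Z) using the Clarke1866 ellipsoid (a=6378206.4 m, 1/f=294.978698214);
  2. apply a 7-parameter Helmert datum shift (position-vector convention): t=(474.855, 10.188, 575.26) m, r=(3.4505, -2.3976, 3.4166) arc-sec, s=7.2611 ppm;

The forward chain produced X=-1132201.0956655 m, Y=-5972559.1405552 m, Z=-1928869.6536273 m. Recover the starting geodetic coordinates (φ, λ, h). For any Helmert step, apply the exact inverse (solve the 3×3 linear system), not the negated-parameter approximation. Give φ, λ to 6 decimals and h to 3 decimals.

φ=-17.720534°, λ=-100.739509°, h=1610.692 m

start: X=-1132201.0957, Y=-5972559.1406, Z=-1928869.6536 m
→ Helmert⁻¹: X=-1132789.0824, Y=-5972539.4724, Z=-1929317.8248
→ geod (Bowring, a=6378206.400): φ=-17.72053400°, λ=-100.73950900°, h=1610.6920 m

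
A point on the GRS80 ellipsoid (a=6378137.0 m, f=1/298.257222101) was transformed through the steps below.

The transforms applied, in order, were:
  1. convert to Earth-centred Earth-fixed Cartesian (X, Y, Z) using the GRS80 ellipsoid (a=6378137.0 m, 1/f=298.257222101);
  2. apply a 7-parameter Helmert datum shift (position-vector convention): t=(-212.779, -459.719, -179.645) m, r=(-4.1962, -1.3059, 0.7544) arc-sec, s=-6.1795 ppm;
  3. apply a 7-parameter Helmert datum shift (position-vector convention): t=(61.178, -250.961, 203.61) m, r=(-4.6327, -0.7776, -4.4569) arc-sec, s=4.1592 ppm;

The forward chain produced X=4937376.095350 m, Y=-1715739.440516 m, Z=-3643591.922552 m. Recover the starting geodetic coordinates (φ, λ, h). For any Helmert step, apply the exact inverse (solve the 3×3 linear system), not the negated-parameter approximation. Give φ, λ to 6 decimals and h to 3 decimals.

φ=-35.062023°, λ=-19.151937°, h=426.930 m

start: X=4937376.0954, Y=-1715739.4405, Z=-3643591.9226 m
→ Helmert⁻¹: X=4937317.7087, Y=-1715292.8201, Z=-3643837.5160
→ Helmert⁻¹: X=4937531.6584, Y=-1714787.6292, Z=-3643746.5328
→ geod (Bowring, a=6378137.000): φ=-35.06202300°, λ=-19.15193700°, h=426.9300 m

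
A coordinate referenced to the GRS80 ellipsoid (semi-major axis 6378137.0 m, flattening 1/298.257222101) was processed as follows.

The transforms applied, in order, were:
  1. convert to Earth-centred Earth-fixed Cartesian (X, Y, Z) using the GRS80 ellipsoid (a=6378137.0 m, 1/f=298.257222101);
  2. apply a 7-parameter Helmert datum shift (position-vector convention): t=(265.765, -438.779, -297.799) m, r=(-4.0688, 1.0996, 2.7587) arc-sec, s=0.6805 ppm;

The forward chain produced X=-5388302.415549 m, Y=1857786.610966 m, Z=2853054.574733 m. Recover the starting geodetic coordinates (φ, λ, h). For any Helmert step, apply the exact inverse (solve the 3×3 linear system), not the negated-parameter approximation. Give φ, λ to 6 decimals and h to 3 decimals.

φ=26.746548°, λ=160.973277°, h=428.673 m

start: X=-5388302.4155, Y=1857786.6110, Z=2853054.5747 m
→ Helmert⁻¹: X=-5388554.8718, Y=1858239.9093, Z=2853358.3614
→ geod (Bowring, a=6378137.000): φ=26.74654800°, λ=160.97327700°, h=428.6730 m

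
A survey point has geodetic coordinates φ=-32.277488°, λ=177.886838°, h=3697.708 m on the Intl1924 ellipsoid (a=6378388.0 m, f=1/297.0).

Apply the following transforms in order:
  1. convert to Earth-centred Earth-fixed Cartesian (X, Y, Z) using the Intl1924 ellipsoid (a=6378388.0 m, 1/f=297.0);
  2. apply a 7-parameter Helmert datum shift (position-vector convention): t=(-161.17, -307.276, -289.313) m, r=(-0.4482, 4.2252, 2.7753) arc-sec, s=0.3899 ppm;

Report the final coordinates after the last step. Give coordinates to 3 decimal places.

X=-5397612.167 m, Y=198767.204 m, Z=-3388692.313 m

start: φ=-32.277488°, λ=177.886838°, h=3697.708 m
→ ECEF (a=6378388.000, f=1/297.0): X=-5397376.8015, Y=199154.3870, Z=-3388511.8079
→ Helmert 7p (PV): X=-5397612.1671, Y=198767.2038, Z=-3388692.3130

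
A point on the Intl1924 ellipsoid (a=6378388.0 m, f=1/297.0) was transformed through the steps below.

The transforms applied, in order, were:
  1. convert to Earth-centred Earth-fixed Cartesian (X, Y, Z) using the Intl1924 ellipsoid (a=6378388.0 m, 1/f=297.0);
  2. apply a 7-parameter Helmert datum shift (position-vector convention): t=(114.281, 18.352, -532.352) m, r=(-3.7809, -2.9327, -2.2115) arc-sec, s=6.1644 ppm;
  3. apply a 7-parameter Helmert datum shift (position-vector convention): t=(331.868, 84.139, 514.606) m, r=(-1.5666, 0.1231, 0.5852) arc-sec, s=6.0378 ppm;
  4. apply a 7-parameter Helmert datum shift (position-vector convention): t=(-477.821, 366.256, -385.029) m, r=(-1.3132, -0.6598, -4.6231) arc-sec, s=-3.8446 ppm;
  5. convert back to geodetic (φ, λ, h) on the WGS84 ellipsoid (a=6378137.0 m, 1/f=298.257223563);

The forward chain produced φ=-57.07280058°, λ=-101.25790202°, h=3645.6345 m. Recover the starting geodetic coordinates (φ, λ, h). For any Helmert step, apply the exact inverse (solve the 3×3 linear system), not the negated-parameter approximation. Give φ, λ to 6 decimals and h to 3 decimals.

start: φ=-57.072801°, λ=-101.257902°, h=3645.635 m
→ ECEF (a=6378137.000, f=1/298.257223563): X=-678832.4344, Y=-3410262.9726, Z=-5333371.2352
→ Helmert⁻¹: X=-678297.8370, Y=-3410623.5910, Z=-5333026.2537
→ Helmert⁻¹: X=-678632.1009, Y=-3410644.7029, Z=-5333534.9663
→ Helmert⁻¹: X=-678781.4567, Y=-3410551.5520, Z=-5333022.6052
→ geod (Bowring, a=6378388.000): φ=-57.06979200°, λ=-101.25615000°, h=3314.7610 m

φ=-57.069792°, λ=-101.256150°, h=3314.761 m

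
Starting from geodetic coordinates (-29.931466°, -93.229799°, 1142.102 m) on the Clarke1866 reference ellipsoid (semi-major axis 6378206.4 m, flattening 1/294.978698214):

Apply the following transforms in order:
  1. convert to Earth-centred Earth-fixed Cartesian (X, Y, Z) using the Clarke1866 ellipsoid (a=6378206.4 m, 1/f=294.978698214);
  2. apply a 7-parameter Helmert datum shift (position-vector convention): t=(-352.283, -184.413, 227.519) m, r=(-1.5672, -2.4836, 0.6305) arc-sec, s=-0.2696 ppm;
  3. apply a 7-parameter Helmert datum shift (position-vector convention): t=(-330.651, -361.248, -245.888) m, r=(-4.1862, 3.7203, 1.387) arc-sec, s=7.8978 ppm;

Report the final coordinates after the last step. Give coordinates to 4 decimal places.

X=-312392.3555 m, Y=-5525042.7005 m, Z=-3164075.7032 m

start: φ=-29.931466°, λ=-93.229799°, h=1142.102 m
→ ECEF (a=6378206.400, f=1/294.978698214): X=-311742.1101, Y=-5524363.5911, Z=-3164189.1714
→ Helmert 7p (PV): X=-312039.3230, Y=-5524571.5091, Z=-3163922.5789
→ Helmert 7p (PV): X=-312392.3555, Y=-5525042.7005, Z=-3164075.7032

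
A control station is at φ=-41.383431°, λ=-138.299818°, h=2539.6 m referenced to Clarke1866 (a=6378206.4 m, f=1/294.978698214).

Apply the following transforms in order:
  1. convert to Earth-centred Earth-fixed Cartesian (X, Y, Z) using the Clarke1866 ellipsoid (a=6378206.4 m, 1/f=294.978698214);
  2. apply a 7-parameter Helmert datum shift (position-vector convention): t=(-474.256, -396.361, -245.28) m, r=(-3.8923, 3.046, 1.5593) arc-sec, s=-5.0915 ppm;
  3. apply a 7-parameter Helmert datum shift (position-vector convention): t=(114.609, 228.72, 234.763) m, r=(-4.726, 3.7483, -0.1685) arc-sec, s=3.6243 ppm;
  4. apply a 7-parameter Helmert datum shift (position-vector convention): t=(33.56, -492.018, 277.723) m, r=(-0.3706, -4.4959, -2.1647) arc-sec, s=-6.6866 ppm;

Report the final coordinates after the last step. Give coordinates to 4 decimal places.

X=-3580163.7925 m, Y=-3190316.2002 m, Z=-4195466.0901 m

start: φ=-41.383431°, λ=-138.299818°, h=2539.600 m
→ ECEF (a=6378206.400, f=1/294.978698214): X=-3579808.1616, Y=-3189513.1262, Z=-4195946.4046
→ Helmert 7p (PV): X=-3580302.0424, Y=-3189999.4887, Z=-4196057.2696
→ Helmert 7p (PV): X=-3580279.2676, Y=-3189875.5471, Z=-4195699.5614
→ Helmert 7p (PV): X=-3580163.7925, Y=-3190316.2002, Z=-4195466.0901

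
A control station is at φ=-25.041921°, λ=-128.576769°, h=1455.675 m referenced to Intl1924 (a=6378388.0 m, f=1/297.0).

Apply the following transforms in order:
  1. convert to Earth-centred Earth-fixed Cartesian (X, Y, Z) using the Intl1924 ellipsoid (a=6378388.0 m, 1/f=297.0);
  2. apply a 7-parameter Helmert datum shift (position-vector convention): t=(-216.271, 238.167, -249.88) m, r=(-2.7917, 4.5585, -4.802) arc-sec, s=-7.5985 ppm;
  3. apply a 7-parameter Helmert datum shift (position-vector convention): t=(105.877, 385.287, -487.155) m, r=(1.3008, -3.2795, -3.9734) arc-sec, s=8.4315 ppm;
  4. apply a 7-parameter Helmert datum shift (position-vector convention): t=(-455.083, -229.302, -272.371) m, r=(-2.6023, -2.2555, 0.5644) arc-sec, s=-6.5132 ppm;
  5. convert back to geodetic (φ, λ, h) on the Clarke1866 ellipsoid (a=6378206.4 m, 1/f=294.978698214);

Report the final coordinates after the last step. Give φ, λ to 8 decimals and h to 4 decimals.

φ=-25.05029458°, λ=-128.58543650°, h=2094.7190 m

start: φ=-25.041921°, λ=-128.576769°, h=1455.675 m
→ ECEF (a=6378388.000, f=1/297.0): X=-3606443.9959, Y=-4521473.1150, Z=-2683934.5266
→ Helmert 7p (PV): X=-3606797.4410, Y=-4521152.9571, Z=-2684023.1145
→ Helmert 7p (PV): X=-3606766.3942, Y=-4520719.3829, Z=-2684618.7592
→ Helmert 7p (PV): X=-3607156.2596, Y=-4520962.9794, Z=-2684856.0499
→ geod (Bowring, a=6378206.400): φ=-25.05029458°, λ=-128.58543650°, h=2094.7190 m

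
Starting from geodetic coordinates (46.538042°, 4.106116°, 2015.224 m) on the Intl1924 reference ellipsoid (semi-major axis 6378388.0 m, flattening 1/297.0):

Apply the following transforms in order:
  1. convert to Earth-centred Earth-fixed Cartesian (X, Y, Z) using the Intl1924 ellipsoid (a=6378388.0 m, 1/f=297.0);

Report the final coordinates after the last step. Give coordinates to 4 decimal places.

X=4385410.5501 m, Y=314820.6635 m, Z=4608137.5400 m

start: φ=46.538042°, λ=4.106116°, h=2015.224 m
→ ECEF (a=6378388.000, f=1/297.0): X=4385410.5501, Y=314820.6635, Z=4608137.5400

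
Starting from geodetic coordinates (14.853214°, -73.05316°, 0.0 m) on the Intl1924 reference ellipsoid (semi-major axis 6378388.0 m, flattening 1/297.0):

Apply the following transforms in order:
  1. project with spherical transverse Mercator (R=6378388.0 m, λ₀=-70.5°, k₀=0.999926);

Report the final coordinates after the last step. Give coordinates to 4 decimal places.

start: φ=14.853214°, λ=-73.053160°, h=0.000 m
→ tm (R=6378388.0, λ₀=-70.5°): E=-274789.0603, N=1654965.1223

E=-274789.0603 m, N=1654965.1223 m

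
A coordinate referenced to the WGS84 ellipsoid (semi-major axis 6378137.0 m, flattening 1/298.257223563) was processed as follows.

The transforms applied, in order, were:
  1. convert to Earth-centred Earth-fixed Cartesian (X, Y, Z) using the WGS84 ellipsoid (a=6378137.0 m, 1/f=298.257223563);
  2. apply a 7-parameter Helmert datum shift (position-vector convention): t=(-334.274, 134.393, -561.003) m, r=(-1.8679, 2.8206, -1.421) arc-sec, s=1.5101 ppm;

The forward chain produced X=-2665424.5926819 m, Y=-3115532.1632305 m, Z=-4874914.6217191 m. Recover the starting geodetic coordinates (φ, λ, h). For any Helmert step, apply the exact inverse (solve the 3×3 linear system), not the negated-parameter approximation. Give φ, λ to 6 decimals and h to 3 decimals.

start: X=-2665424.5927, Y=-3115532.1632, Z=-4874914.6217 m
→ Helmert⁻¹: X=-2664998.1740, Y=-3115636.0691, Z=-4874410.9156
→ geod (Bowring, a=6378137.000): φ=-50.12175000°, λ=-130.54243800°, h=3815.5630 m

φ=-50.121750°, λ=-130.542438°, h=3815.563 m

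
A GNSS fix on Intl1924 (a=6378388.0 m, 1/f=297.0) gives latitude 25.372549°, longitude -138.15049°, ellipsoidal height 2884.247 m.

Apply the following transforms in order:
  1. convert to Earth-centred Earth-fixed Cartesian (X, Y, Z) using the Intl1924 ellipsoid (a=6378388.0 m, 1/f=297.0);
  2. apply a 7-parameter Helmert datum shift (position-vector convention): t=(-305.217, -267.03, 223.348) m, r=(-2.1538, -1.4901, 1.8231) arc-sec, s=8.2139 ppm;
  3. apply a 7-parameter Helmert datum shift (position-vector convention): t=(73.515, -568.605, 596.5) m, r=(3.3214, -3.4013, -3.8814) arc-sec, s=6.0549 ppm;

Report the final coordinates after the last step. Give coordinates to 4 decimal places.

X=-4297945.6518 m, Y=-3850003.4456 m, Z=2718427.6596 m

start: φ=25.372549°, λ=-138.150490°, h=2884.247 m
→ ECEF (a=6378388.000, f=1/297.0): X=-4297549.7583, Y=-3849140.3892, Z=2717692.7445
→ Helmert 7p (PV): X=-4297875.8868, Y=-3849448.6423, Z=2717947.5614
→ Helmert 7p (PV): X=-4297945.6518, Y=-3850003.4456, Z=2718427.6596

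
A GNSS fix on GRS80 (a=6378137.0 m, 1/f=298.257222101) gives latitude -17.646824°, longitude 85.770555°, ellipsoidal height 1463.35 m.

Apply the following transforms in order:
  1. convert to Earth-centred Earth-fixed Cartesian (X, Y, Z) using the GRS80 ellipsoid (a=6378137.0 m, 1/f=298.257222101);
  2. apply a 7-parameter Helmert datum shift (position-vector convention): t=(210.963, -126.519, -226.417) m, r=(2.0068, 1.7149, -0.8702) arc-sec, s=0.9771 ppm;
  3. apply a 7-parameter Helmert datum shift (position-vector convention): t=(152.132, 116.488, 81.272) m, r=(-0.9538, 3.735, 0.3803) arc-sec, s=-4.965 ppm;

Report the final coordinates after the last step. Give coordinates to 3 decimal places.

X=448822.790 m, Y=6064680.985 m, Z=-1921733.667 m

start: φ=-17.646824°, λ=85.770555°, h=1463.350 m
→ ECEF (a=6378137.000, f=1/298.257222101): X=448497.8556, Y=6064706.4567, Z=-1921615.2939
→ Helmert 7p (PV): X=448718.8665, Y=6064602.6672, Z=-1921788.3123
→ Helmert 7p (PV): X=448822.7899, Y=6064680.9852, Z=-1921733.6674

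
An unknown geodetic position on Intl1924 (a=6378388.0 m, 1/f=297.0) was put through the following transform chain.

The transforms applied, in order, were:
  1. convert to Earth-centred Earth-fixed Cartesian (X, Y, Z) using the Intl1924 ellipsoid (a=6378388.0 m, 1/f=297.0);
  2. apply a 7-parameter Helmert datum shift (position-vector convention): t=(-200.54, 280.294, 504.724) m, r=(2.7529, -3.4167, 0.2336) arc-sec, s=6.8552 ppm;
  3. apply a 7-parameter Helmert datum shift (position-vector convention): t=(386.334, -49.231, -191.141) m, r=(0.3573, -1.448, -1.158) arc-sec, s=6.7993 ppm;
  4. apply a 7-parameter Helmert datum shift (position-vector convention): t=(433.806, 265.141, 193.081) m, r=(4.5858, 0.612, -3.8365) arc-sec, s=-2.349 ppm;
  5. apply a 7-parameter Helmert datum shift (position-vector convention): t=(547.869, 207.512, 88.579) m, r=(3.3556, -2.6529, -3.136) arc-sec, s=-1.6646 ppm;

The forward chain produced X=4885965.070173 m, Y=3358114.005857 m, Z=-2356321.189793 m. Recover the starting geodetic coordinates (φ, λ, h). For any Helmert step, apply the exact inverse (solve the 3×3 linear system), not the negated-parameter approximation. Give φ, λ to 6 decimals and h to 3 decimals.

φ=-21.820753°, λ=34.503069°, h=3250.561 m

start: X=4885965.0702, Y=3358114.0059, Z=-2356321.1898 m
→ Helmert⁻¹: X=4885343.9712, Y=3357948.0220, Z=-2356531.1532
→ Helmert⁻¹: X=4884866.1793, Y=3357729.2286, Z=-2356789.9275
→ Helmert⁻¹: X=4884411.2397, Y=3357778.9688, Z=-2356622.8689
→ Helmert⁻¹: X=4884543.0505, Y=3357438.6660, Z=-2357237.1549
→ geod (Bowring, a=6378388.000): φ=-21.82075300°, λ=34.50306900°, h=3250.5610 m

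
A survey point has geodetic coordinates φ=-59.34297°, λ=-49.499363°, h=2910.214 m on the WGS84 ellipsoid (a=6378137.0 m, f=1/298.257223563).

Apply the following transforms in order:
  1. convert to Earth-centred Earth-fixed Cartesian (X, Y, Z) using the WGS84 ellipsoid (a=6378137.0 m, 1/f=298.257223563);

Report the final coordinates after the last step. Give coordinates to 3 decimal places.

X=2118376.561 m, Y=-2480244.440 m, Z=-5466019.186 m

start: φ=-59.342970°, λ=-49.499363°, h=2910.214 m
→ ECEF (a=6378137.000, f=1/298.257223563): X=2118376.5611, Y=-2480244.4400, Z=-5466019.1858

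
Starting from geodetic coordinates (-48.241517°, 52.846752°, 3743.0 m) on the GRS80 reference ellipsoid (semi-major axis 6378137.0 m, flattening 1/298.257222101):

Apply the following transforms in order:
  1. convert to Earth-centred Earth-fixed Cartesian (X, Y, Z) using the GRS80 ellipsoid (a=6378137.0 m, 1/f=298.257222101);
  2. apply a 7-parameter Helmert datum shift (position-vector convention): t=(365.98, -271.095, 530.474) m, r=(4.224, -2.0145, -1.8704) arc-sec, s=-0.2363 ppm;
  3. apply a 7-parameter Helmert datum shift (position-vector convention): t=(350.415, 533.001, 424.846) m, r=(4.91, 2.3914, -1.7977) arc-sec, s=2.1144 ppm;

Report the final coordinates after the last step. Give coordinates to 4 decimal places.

X=2572517.8926 m, Y=3394328.1386 m, Z=-4736503.7810 m

start: φ=-48.241517°, λ=52.846752°, h=3743.000 m
→ ECEF (a=6378137.000, f=1/298.257222101): X=2571744.9628, Y=3393895.8176, Z=-4737595.7871
→ Helmert 7p (PV): X=2572187.3809, Y=3393697.6191, Z=-4736969.5745
→ Helmert 7p (PV): X=2572517.8926, Y=3394328.1386, Z=-4736503.7810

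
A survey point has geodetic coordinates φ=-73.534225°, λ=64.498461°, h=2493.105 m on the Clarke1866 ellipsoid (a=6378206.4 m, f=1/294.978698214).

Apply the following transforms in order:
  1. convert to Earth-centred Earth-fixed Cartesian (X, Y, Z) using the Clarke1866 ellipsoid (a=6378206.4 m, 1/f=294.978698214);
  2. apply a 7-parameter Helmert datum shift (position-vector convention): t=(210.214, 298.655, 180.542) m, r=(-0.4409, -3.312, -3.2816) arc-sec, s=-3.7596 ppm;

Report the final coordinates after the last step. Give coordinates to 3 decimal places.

start: φ=-73.534225°, λ=64.498461°, h=2493.105 m
→ ECEF (a=6378206.400, f=1/294.978698214): X=781083.6717, Y=1637462.7790, Z=-6096618.1241
→ Helmert 7p (PV): X=781414.8937, Y=1637729.8194, Z=-6096405.6196

X=781414.894 m, Y=1637729.819 m, Z=-6096405.620 m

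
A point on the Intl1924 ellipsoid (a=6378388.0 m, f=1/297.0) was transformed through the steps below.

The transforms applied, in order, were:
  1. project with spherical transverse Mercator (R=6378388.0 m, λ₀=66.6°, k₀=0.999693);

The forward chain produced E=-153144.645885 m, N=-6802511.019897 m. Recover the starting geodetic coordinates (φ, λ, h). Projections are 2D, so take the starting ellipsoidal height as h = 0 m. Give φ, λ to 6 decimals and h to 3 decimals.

φ=-61.094413°, λ=63.752495°, h=0.000 m

start: E=-153144.6459, N=-6802511.0199 m
→ tm⁻¹: φ=-61.09441300°, λ=63.75249500°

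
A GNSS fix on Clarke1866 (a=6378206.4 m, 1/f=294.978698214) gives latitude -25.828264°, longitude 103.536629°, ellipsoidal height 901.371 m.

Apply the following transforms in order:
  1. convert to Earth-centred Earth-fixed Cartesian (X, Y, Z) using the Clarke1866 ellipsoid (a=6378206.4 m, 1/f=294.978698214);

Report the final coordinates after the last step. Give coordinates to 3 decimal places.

X=-1344843.763 m, Y=5585943.062 m, Z=-2762184.676 m

start: φ=-25.828264°, λ=103.536629°, h=901.371 m
→ ECEF (a=6378206.400, f=1/294.978698214): X=-1344843.7626, Y=5585943.0623, Z=-2762184.6764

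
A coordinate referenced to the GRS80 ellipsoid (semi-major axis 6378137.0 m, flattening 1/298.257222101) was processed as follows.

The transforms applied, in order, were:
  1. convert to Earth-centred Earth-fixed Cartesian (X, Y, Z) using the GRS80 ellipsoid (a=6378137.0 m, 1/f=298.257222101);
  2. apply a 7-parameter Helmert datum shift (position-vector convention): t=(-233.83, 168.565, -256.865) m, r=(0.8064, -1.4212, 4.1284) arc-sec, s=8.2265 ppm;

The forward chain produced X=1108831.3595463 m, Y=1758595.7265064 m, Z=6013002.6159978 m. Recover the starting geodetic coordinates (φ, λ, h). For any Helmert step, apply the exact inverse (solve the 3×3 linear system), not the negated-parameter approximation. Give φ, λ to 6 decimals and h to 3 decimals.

start: X=1108831.3595, Y=1758595.7265, Z=6013002.6160 m
→ Helmert⁻¹: X=1109132.6926, Y=1758414.0054, Z=6013195.4966
→ geod (Bowring, a=6378137.000): φ=71.04627100°, λ=57.75801600°, h=3420.3460 m

φ=71.046271°, λ=57.758016°, h=3420.346 m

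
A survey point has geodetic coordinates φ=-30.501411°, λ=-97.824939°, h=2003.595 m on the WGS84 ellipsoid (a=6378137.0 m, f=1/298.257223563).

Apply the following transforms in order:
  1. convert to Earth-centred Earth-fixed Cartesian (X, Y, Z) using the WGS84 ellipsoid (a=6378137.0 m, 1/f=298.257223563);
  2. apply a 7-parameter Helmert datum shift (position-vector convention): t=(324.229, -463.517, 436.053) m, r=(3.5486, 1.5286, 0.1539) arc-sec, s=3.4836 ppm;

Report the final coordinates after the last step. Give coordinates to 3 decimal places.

X=-748775.185 m, Y=-5451177.255 m, Z=-3219069.655 m

start: φ=-30.501411°, λ=-97.824939°, h=2003.595 m
→ ECEF (a=6378137.000, f=1/298.257223563): X=-749077.0132, Y=-5450749.5779, Z=-3219406.2687
→ Helmert 7p (PV): X=-748775.1854, Y=-5451177.2548, Z=-3219069.6550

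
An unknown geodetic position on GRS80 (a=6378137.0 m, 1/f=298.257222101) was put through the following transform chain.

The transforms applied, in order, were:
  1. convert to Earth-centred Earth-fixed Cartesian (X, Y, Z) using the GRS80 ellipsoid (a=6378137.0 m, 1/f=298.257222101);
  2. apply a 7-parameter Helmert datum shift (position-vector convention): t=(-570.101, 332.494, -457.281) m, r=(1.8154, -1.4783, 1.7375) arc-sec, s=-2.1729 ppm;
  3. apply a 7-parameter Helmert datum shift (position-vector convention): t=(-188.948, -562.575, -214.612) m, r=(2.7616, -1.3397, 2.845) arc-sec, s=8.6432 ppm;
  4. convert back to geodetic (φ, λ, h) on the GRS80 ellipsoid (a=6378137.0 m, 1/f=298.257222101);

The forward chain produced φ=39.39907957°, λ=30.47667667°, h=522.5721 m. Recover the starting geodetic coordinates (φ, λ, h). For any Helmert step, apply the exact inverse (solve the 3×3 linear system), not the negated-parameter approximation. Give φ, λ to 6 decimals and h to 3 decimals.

φ=39.398029°, λ=30.473807°, h=1503.022 m

start: φ=39.399080°, λ=30.476677°, h=522.572 m
→ ECEF (a=6378137.000, f=1/298.257222101): X=4253787.4959, Y=2503340.4852, Z=4026983.1908
→ Helmert⁻¹: X=4254000.3683, Y=2503876.6608, Z=4027101.8418
→ Helmert⁻¹: X=4254629.6683, Y=2503549.2147, Z=4027515.3469
→ geod (Bowring, a=6378137.000): φ=39.39802900°, λ=30.47380700°, h=1503.0220 m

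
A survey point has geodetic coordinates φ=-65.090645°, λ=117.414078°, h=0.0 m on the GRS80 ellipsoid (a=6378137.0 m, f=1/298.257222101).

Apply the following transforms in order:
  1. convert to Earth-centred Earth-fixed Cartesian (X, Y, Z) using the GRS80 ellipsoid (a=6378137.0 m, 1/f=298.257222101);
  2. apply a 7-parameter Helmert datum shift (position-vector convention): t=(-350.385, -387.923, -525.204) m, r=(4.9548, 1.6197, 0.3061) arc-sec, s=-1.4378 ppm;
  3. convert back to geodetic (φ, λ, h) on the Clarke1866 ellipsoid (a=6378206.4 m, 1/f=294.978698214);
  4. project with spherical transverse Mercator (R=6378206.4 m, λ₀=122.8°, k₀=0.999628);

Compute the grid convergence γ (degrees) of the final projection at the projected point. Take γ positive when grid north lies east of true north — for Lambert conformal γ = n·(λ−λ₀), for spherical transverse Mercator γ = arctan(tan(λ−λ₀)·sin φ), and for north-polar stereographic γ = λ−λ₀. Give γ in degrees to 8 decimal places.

4.87851064

start: φ=-65.090645°, λ=117.414078°, h=0.000 m
→ ECEF (a=6378137.000, f=1/298.257222101): X=-1240271.9456, Y=2391288.8829, Z=-5761973.7052
→ Helmert 7p (PV): X=-1240669.3420, Y=2391034.0925, Z=-5762423.4430
→ geod (Bowring, a=6378206.400): φ=-65.09432856°, λ=117.42407654°, h=515.9240 m
→ into tm (λ₀=122.8°): φ=-65.09432856°, λ−λ₀=-5.37592346°
convergence γ = 4.87851064°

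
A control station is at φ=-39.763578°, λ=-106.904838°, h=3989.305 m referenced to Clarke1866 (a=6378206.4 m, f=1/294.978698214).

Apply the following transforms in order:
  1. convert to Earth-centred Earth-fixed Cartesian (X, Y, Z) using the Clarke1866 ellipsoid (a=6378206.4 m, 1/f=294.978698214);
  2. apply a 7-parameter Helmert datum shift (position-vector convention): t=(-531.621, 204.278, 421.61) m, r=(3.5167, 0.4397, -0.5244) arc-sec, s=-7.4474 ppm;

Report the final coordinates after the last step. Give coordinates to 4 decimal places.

start: φ=-39.763578°, λ=-106.904838°, h=3989.305 m
→ ECEF (a=6378206.400, f=1/294.978698214): X=-1428539.5499, Y=-4700450.3242, Z=-4060195.9485
→ Helmert 7p (PV): X=-1429081.1373, Y=-4700138.1847, Z=-4059821.1948

X=-1429081.1373 m, Y=-4700138.1847 m, Z=-4059821.1948 m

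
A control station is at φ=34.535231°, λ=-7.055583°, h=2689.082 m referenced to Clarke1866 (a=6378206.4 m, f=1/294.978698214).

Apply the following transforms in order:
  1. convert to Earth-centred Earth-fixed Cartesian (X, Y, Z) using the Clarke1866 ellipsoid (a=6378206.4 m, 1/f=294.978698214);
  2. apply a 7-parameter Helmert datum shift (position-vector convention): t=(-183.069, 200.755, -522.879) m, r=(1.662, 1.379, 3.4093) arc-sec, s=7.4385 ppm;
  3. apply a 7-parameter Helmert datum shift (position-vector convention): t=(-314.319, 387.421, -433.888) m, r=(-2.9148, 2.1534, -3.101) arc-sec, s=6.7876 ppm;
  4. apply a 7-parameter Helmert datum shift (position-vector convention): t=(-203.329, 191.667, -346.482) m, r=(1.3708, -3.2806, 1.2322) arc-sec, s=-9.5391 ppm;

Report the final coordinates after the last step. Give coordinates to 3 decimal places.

start: φ=34.535231°, λ=-7.055583°, h=2689.082 m
→ ECEF (a=6378206.400, f=1/294.978698214): X=5222316.0856, Y=-646362.9820, Z=3596849.8750
→ Helmert 7p (PV): X=5222206.5936, Y=-646109.6982, Z=3596313.6285
→ Helmert 7p (PV): X=5221955.5528, Y=-645754.3532, Z=3595858.7612
→ Helmert 7p (PV): X=5221649.0778, Y=-645549.2285, Z=3595556.7398

X=5221649.078 m, Y=-645549.228 m, Z=3595556.740 m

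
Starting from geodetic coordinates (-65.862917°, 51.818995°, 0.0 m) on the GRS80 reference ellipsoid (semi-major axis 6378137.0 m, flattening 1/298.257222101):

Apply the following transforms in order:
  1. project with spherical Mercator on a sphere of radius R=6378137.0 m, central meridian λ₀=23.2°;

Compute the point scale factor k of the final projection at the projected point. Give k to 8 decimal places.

2.44545905

start: φ=-65.862917°, λ=51.818995°, h=0.000 m
→ into merc (λ₀=23.2°): φ=-65.86291700°, λ−λ₀=28.61899500°
scale k = 2.44545905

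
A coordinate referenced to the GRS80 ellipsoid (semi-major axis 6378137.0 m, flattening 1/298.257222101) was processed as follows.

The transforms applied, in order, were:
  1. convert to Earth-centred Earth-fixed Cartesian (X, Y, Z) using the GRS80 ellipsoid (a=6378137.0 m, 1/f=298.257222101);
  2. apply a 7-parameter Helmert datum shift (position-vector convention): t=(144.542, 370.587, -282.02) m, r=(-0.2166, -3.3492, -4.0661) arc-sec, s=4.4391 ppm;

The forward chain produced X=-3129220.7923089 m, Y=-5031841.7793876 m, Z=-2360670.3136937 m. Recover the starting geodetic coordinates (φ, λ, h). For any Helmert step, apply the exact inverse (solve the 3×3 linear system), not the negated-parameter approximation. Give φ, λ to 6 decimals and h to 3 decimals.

start: X=-3129220.7923, Y=-5031841.7794, Z=-2360670.3137 m
→ Helmert⁻¹: X=-3129290.5676, Y=-5032249.2371, Z=-2360332.2887
→ geod (Bowring, a=6378137.000): φ=-21.85041300°, λ=-121.87530300°, h=3452.6750 m

φ=-21.850413°, λ=-121.875303°, h=3452.675 m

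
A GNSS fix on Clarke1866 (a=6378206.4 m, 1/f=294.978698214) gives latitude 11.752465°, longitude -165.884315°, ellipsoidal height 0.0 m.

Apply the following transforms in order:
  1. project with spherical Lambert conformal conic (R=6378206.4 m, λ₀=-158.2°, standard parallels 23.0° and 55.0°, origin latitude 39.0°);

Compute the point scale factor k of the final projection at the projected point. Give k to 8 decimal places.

start: φ=11.752465°, λ=-165.884315°, h=0.000 m
→ into lcc (λ₀=-158.2°): φ=11.75246500°, λ−λ₀=-7.68431500°
scale k = 1.07230748

1.07230748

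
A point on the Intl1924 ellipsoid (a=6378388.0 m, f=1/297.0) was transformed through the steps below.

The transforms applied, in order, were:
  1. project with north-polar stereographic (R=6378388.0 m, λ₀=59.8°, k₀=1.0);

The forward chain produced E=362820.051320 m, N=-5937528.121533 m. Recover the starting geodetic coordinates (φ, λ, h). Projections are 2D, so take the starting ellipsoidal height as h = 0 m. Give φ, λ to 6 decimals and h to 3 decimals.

φ=39.999847°, λ=63.296782°, h=0.000 m

start: E=362820.0513, N=-5937528.1215 m
→ stereo⁻¹: φ=39.99984700°, λ=63.29678200°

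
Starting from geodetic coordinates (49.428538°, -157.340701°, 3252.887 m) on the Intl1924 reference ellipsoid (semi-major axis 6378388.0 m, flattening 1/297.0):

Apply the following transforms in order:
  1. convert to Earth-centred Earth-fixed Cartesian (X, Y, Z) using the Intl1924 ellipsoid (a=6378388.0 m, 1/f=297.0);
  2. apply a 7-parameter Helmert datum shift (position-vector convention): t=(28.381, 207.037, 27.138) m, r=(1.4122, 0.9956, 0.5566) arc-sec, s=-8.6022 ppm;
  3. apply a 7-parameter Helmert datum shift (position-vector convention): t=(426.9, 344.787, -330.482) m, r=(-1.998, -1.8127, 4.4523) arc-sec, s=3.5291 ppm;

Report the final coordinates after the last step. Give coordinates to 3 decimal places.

start: φ=49.428538°, λ=-157.340701°, h=3252.887 m
→ ECEF (a=6378388.000, f=1/297.0): X=-3837663.7520, Y=-1602127.2975, Z=4824254.1078
→ Helmert 7p (PV): X=-3837574.7498, Y=-1601949.8636, Z=4824247.3011
→ Helmert 7p (PV): X=-3837169.2109, Y=-1601646.8351, Z=4823915.6363

X=-3837169.211 m, Y=-1601646.835 m, Z=4823915.636 m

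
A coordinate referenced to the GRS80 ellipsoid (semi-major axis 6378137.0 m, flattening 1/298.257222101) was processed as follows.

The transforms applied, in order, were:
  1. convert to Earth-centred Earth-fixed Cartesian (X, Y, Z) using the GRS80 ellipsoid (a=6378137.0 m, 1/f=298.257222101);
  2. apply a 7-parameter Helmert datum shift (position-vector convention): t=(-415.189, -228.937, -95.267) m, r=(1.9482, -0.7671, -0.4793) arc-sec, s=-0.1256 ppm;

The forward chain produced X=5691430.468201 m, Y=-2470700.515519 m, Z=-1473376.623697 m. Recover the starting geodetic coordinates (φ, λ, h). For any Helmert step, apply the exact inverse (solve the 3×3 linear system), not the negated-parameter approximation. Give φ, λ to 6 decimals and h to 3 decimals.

start: X=5691430.4682, Y=-2470700.5155, Z=-1473376.6237 m
→ Helmert⁻¹: X=5691846.6336, Y=-2470472.5779, Z=-1473279.3758
→ geod (Bowring, a=6378137.000): φ=-13.44368700°, λ=-23.46263200°, h=384.1860 m

φ=-13.443687°, λ=-23.462632°, h=384.186 m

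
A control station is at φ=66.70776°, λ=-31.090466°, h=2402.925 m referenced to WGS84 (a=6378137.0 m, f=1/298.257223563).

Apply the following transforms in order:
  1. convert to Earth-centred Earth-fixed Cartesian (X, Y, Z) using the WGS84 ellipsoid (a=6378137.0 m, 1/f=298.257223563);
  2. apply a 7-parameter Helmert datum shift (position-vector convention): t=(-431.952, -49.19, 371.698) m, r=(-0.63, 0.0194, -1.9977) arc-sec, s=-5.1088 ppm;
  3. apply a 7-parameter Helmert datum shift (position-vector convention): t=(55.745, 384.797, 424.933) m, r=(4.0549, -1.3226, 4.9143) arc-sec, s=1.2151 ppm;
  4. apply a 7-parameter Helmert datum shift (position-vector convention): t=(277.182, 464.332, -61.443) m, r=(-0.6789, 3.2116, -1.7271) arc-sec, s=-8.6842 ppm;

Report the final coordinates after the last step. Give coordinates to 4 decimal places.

start: φ=66.707760°, λ=-31.090466°, h=2402.925 m
→ ECEF (a=6378137.000, f=1/298.257223563): X=2166703.5812, Y=-1306547.4745, Z=5837809.8438
→ Helmert 7p (PV): X=2166248.4550, Y=-1306593.1438, Z=5838155.5044
→ Helmert 7p (PV): X=2166300.5269, Y=-1306273.0938, Z=5838575.7357
→ Helmert 7p (PV): X=2166638.8662, Y=-1305796.3397, Z=5838434.1591

X=2166638.8662 m, Y=-1305796.3397 m, Z=5838434.1591 m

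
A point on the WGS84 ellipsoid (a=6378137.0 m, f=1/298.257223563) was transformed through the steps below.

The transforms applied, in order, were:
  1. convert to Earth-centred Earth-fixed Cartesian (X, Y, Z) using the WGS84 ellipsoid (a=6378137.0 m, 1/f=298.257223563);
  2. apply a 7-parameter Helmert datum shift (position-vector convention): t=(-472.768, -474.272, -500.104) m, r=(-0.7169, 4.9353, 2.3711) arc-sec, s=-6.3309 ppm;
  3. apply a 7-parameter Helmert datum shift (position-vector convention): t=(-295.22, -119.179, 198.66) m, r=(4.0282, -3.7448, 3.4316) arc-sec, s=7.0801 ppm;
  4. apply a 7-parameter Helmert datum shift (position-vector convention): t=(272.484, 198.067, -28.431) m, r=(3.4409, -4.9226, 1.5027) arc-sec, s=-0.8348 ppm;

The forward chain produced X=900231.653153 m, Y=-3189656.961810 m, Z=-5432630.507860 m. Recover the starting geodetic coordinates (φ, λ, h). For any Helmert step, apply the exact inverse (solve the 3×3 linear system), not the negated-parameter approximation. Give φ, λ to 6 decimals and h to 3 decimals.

start: X=900231.6532, Y=-3189656.9618, Z=-5432630.5079 m
→ Helmert⁻¹: X=899807.0299, Y=-3189954.8730, Z=-5432574.8716
→ Helmert⁻¹: X=899944.1745, Y=-3189934.1785, Z=-5432689.1090
→ Helmert⁻¹: X=900515.9553, Y=-3189471.5702, Z=-5432212.9346
→ geod (Bowring, a=6378137.000): φ=-58.78370600°, λ=-74.23349500°, h=847.5640 m

φ=-58.783706°, λ=-74.233495°, h=847.564 m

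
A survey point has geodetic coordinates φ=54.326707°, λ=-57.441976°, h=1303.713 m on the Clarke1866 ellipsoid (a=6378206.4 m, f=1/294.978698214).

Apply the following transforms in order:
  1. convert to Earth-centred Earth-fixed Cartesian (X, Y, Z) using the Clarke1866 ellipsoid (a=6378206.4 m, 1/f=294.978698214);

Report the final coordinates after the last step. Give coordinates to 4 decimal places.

start: φ=54.326707°, λ=-57.441976°, h=1303.713 m
→ ECEF (a=6378206.400, f=1/294.978698214): X=2006573.4084, Y=-3142661.5715, Z=5158891.1790

X=2006573.4084 m, Y=-3142661.5715 m, Z=5158891.1790 m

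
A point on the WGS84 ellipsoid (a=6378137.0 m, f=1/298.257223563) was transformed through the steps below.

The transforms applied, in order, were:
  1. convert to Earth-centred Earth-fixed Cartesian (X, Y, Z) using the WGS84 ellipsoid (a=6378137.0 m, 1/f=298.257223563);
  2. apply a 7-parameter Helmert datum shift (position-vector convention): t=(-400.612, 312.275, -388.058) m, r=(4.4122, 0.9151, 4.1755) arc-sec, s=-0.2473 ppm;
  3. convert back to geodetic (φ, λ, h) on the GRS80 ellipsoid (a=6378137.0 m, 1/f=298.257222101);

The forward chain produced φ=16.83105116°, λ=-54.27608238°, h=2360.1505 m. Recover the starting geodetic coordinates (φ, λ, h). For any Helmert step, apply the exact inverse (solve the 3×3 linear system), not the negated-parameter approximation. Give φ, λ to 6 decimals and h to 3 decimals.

φ=16.834281°, λ=-54.275749°, h=2940.877 m

start: φ=16.831051°, λ=-54.276082°, h=2360.150 m
→ ECEF (a=6378137.000, f=1/298.257222101): X=3566858.4401, Y=-4959438.7233, Z=1835628.4515
→ Helmert⁻¹: X=3567151.3853, Y=-4959785.1593, Z=1836138.8838
→ geod (Bowring, a=6378137.000): φ=16.83428100°, λ=-54.27574900°, h=2940.8770 m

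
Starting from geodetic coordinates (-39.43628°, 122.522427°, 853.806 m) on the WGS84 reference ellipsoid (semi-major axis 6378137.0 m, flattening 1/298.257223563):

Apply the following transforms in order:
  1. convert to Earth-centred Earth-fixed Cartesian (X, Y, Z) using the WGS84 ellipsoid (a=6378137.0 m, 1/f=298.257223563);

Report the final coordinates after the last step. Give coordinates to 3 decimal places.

start: φ=-39.436280°, λ=122.522427°, h=853.806 m
→ ECEF (a=6378137.000, f=1/298.257223563): X=-2652321.9977, Y=4159717.6109, Z=-4030384.5327

X=-2652321.998 m, Y=4159717.611 m, Z=-4030384.533 m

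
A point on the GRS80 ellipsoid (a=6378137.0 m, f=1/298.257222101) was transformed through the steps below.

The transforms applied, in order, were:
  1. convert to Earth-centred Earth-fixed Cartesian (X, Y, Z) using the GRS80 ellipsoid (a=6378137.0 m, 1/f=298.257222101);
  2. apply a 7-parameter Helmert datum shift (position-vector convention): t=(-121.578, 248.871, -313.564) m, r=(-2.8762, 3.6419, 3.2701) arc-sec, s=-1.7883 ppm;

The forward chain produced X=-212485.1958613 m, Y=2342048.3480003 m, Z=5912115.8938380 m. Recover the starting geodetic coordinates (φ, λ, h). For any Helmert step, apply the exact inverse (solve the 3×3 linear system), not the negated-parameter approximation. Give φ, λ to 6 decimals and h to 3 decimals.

φ=68.444453°, λ=95.183441°, h=3208.113 m

start: X=-212485.1959, Y=2342048.3480, Z=5912115.8938 m
→ Helmert⁻¹: X=-212431.2653, Y=2341724.5880, Z=5912468.9338
→ geod (Bowring, a=6378137.000): φ=68.44445300°, λ=95.18344100°, h=3208.1130 m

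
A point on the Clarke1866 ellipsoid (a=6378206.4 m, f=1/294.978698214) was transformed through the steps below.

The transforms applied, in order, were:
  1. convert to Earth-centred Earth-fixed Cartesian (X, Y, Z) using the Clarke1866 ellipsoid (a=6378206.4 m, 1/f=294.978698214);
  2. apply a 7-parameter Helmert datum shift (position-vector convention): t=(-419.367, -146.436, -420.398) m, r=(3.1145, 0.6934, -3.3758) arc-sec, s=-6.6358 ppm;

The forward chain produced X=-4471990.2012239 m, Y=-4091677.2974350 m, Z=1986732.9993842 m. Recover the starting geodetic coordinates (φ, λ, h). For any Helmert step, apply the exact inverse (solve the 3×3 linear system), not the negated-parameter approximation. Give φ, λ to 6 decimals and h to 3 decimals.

start: X=-4471990.2012, Y=-4091677.2974, Z=1986732.9994 m
→ Helmert⁻¹: X=-4471540.2227, Y=-4091601.1890, Z=1987213.3331
→ geod (Bowring, a=6378206.400): φ=18.26814600°, λ=-137.54049700°, h=2372.7830 m

φ=18.268146°, λ=-137.540497°, h=2372.783 m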